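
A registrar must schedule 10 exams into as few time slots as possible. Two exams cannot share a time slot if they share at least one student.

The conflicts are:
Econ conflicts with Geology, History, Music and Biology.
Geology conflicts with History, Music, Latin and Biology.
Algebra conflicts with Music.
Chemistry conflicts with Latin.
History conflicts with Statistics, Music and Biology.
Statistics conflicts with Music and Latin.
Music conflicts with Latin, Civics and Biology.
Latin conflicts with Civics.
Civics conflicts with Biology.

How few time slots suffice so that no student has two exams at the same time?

5

Econ, Geology, History, Music, Biology are mutually in conflict, so at least 5 time slots are needed.
Using 5 time slots: Econ=5, Geology=4, Algebra=2, Chemistry=1, History=2, Statistics=3, Music=1, Latin=2, Civics=4, Biology=3. Every pair that conflicts lands in different time slots.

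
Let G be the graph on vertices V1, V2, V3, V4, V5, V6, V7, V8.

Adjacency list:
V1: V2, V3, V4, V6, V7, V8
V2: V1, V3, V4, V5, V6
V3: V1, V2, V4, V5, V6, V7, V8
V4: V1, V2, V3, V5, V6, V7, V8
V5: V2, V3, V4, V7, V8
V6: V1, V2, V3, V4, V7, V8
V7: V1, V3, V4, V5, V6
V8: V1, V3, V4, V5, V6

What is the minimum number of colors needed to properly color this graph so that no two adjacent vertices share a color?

V1, V3, V4, V6, V7 form a clique, so at least 5 colors are needed.
One proper 5-coloring: V1=green, V2=purple, V3=red, V4=blue, V5=green, V6=yellow, V7=purple, V8=purple. Each edge has distinct colors on its endpoints.

5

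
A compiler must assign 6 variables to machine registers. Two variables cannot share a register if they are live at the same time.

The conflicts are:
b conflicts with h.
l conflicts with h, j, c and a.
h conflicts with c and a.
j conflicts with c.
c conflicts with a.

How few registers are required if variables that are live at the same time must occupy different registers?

l, h, c, a all conflict with each other, so at least 4 registers are needed.
4 registers suffice: register 1 → {b, c}; register 2 → {h, j}; register 3 → {l}; register 4 → {a}. No two conflicting variables share a register.

4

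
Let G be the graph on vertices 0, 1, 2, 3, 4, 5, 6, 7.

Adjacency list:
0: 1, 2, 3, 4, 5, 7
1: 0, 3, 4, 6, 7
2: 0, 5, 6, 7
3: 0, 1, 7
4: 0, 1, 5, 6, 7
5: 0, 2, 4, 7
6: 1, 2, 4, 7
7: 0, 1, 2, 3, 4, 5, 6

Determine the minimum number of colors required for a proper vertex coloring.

4

0, 2, 5, 7 are pairwise adjacent (a clique of size 4), so at least 4 colors are needed.
One proper 4-coloring: 0=blue, 1=green, 2=yellow, 3=yellow, 4=yellow, 5=green, 6=blue, 7=red. Each edge has distinct colors on its endpoints.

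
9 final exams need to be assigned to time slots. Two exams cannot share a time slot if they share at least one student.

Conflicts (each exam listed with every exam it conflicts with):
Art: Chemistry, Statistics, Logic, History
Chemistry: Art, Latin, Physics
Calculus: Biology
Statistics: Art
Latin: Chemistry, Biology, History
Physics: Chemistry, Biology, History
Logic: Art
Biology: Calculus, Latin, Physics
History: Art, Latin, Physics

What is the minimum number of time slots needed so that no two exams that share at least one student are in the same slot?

Art and Statistics conflict, so at least 2 time slots are needed.
2 time slots suffice: time slot 1 → {Art, Calculus, Latin, Physics}; time slot 2 → {Chemistry, Statistics, Logic, Biology, History}. Every pair that conflicts lands in different time slots.

2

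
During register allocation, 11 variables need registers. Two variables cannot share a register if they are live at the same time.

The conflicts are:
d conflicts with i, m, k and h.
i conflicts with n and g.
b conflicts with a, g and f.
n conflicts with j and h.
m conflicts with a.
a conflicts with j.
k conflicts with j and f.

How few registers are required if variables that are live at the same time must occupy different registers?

The cycle a-m-d-k-j-a has odd length 5, so it cannot be 2-colored; at least 3 registers are needed.
Using 3 registers: d=1, i=3, b=1, n=2, m=3, a=2, g=2, k=2, j=1, h=3, f=3. Every pair that conflicts lands in different registers.

3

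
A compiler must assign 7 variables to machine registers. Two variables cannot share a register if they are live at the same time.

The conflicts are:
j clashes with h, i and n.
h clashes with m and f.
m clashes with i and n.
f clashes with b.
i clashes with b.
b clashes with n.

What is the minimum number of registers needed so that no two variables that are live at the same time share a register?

3

The cycle b-i-m-h-f-b has odd length 5, so it cannot be 2-colored; at least 3 registers are needed.
3 registers suffice: register 1 → {j, m, b}; register 2 → {h, i, n}; register 3 → {f}. No two conflicting variables share a register.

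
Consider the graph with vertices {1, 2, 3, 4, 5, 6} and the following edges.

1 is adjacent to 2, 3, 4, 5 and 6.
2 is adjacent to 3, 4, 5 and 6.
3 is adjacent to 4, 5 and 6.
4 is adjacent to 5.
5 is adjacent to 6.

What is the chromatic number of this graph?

5

1, 2, 3, 4, 5 are mutually adjacent (a clique of size 5), so at least 5 colors are needed.
One proper 5-coloring: 1=b, 2=c, 3=d, 4=e, 5=a, 6=e. Each edge has distinct colors on its endpoints.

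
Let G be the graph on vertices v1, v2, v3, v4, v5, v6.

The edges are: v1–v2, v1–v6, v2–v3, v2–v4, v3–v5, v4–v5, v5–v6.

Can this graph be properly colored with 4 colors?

The chromatic number is 3. The cycle v5-v6-v1-v2-v3-v5 has odd length 5, so it cannot be 2-colored; at least 3 colors are needed.
One proper 3-coloring: v1=2, v2=1, v3=2, v4=2, v5=1, v6=3.
Since 4 ≥ 3, a proper 4-coloring certainly exists.

Yes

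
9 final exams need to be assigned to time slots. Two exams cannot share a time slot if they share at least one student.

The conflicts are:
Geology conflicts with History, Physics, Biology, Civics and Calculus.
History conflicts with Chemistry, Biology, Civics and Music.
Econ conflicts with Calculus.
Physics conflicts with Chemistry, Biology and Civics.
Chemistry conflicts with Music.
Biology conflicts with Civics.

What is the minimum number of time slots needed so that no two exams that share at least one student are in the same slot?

Geology, History, Biology, Civics pairwise conflict, so at least 4 time slots are needed.
4 time slots suffice: time slot 1 → {Geology, Econ, Chemistry}; time slot 2 → {History, Physics, Calculus}; time slot 3 → {Biology, Music}; time slot 4 → {Civics}. No two conflicting exams share a time slot.

4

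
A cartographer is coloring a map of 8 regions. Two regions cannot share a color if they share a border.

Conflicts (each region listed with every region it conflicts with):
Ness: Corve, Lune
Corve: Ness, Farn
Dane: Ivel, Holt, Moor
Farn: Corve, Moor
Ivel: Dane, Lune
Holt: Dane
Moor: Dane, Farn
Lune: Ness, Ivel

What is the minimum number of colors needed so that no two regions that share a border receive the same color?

3

The cycle Corve-Ness-Lune-Ivel-Dane-Moor-Farn-Corve has odd length 7, so it cannot be 2-colored; at least 3 colors are needed.
A valid assignment using 3 colors: Ness=3, Corve=2, Dane=1, Farn=1, Ivel=2, Holt=2, Moor=2, Lune=1. Each listed conflict is separated.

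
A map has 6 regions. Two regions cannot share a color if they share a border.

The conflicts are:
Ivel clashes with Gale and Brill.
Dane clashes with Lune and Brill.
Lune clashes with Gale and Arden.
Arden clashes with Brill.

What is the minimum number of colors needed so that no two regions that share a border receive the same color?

3

The cycle Arden-Brill-Ivel-Gale-Lune-Arden has odd length 5, so it cannot be 2-colored; at least 3 colors are needed.
3 colors suffice: Ivel=2, Dane=2, Lune=1, Gale=3, Arden=2, Brill=1. No two conflicting regions share a color.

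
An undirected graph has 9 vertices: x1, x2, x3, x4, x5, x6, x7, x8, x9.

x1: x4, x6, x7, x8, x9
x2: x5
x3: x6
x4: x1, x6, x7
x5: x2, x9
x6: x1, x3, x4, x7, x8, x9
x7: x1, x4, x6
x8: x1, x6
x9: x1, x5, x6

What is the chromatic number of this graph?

4

x1, x4, x6, x7 form a clique, so at least 4 colors are needed.
4 colors suffice: x1=B, x2=B, x3=B, x4=G, x5=R, x6=R, x7=Y, x8=G, x9=G. Each edge has distinct colors on its endpoints.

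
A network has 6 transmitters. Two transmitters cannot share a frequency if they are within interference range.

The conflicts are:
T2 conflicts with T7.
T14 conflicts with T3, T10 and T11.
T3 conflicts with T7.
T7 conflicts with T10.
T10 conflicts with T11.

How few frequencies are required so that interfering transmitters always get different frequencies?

T14, T10, T11 pairwise conflict, so at least 3 frequencies are needed.
3 frequencies suffice: frequency 1 → {T14, T7}; frequency 2 → {T2, T3, T10}; frequency 3 → {T11}. Each listed conflict is separated.

3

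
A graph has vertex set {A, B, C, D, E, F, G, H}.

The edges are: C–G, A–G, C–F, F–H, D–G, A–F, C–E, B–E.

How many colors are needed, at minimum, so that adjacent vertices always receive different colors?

C and E are adjacent, so at least 2 colors are needed.
2 colors suffice: color 1 → {E, F, G}; color 2 → {A, B, C, D, H}. Every edge joins two different colors.

2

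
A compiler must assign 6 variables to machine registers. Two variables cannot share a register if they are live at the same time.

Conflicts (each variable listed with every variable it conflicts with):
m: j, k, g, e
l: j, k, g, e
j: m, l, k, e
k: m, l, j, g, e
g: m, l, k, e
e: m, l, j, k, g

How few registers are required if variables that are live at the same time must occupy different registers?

m, k, g, e all conflict with each other, so at least 4 registers are needed.
Using 4 registers: m=3, l=3, j=4, k=1, g=4, e=2. Each listed conflict is separated.

4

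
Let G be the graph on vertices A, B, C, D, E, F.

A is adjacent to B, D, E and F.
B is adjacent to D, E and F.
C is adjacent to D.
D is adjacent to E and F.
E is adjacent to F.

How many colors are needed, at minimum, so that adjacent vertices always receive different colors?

A, B, D, E, F are pairwise adjacent (a clique of size 5), so at least 5 colors are needed.
5 colors suffice: A=green, B=blue, C=blue, D=red, E=yellow, F=purple. Every edge joins two different colors.

5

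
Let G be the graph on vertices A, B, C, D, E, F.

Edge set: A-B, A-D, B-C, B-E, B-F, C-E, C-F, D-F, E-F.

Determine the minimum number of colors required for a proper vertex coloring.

B, C, E, F form a clique, so at least 4 colors are needed.
A valid assignment using 4 colors: A=1, B=2, C=3, D=2, E=4, F=1. No two adjacent vertices share a color.

4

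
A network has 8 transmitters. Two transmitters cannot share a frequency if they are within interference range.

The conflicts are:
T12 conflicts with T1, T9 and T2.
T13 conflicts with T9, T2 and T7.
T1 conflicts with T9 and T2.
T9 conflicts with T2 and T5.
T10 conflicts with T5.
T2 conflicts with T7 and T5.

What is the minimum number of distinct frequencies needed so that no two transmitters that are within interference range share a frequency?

4

T12, T1, T9, T2 all conflict with each other, so at least 4 frequencies are needed.
4 frequencies suffice: T12=3, T13=3, T1=4, T9=2, T10=1, T2=1, T7=2, T5=3. No two conflicting transmitters share a frequency.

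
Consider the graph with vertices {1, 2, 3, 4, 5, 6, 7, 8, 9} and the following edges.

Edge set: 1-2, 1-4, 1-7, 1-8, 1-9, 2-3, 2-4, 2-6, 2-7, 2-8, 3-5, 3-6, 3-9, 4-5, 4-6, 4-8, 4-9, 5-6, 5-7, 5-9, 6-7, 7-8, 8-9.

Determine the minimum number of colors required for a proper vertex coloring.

4

1, 2, 4, 8 are pairwise adjacent (a clique of size 4), so at least 4 colors are needed.
4 colors suffice: color a → {2, 9}; color b → {3, 4, 7}; color c → {5, 8}; color d → {1, 6}. Every edge joins two different colors.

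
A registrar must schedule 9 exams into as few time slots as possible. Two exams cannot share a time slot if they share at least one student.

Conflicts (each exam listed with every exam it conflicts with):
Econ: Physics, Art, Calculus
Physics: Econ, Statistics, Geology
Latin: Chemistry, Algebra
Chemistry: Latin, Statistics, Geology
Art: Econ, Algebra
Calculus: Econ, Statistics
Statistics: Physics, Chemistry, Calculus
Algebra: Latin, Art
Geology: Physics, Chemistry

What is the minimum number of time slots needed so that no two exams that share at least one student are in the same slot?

The cycle Art-Econ-Physics-Geology-Chemistry-Latin-Algebra-Art has odd length 7, so it cannot be 2-colored; at least 3 time slots are needed.
3 time slots suffice: time slot 1 → {Econ, Latin, Statistics, Geology}; time slot 2 → {Physics, Chemistry, Art, Calculus}; time slot 3 → {Algebra}. Every pair that conflicts lands in different time slots.

3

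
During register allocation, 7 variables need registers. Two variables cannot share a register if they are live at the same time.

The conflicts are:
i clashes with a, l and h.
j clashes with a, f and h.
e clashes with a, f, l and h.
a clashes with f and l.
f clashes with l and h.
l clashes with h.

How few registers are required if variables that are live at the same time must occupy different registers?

4

e, f, l, h pairwise conflict, so at least 4 registers are needed.
4 registers suffice: register 1 → {i, f}; register 2 → {a, h}; register 3 → {j, l}; register 4 → {e}. Each listed conflict is separated.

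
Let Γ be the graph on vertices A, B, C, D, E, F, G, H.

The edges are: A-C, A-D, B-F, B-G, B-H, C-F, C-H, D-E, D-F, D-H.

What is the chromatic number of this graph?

B and H are adjacent, so at least 2 colors are needed.
2 colors suffice: A=blue, B=red, C=red, D=red, E=blue, F=blue, G=blue, H=blue. Each edge has distinct colors on its endpoints.

2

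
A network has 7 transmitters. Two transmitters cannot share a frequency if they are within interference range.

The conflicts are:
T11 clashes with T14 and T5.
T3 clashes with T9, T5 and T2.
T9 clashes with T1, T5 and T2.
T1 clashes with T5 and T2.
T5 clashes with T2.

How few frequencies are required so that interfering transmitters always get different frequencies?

4

T9, T1, T5, T2 pairwise conflict, so at least 4 frequencies are needed.
4 frequencies suffice: frequency 1 → {T14, T5}; frequency 2 → {T11, T9}; frequency 3 → {T2}; frequency 4 → {T3, T1}. Every pair that conflicts lands in different frequencies.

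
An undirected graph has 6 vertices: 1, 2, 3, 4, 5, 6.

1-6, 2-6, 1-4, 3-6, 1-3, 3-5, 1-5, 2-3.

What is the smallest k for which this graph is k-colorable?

3

2, 3, 6 are mutually adjacent, so at least 3 colors are needed.
3 colors suffice: 1=blue, 2=blue, 3=red, 4=red, 5=green, 6=green. No two adjacent vertices share a color.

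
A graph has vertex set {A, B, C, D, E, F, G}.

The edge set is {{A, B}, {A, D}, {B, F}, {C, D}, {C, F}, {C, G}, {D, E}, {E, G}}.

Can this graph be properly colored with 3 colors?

Yes

The chromatic number is 3. The cycle A-D-C-F-B-A has odd length 5, so it cannot be 2-colored; at least 3 colors are needed.
One proper 3-coloring: A=green, B=red, C=red, D=blue, E=red, F=blue, G=blue.
That is already a proper 3-coloring.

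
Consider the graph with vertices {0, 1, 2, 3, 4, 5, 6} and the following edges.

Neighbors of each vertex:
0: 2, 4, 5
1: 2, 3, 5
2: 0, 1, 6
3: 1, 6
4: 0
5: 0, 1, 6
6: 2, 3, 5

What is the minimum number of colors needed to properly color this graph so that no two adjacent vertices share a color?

1 and 3 are adjacent, so at least 2 colors are needed.
2 colors suffice: color red → {2, 3, 4, 5}; color blue → {0, 1, 6}. Every edge joins two different colors.

2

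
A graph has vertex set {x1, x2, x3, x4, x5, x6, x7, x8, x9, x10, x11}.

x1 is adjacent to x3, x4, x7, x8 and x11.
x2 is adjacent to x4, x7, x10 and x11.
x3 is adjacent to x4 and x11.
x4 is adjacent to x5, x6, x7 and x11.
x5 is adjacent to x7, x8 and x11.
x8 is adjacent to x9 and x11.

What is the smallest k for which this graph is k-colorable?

x1, x3, x4, x11 form a clique, so at least 4 colors are needed.
4 colors suffice: x1=3, x2=3, x3=4, x4=1, x5=3, x6=2, x7=2, x8=1, x9=2, x10=1, x11=2. No two adjacent vertices share a color.

4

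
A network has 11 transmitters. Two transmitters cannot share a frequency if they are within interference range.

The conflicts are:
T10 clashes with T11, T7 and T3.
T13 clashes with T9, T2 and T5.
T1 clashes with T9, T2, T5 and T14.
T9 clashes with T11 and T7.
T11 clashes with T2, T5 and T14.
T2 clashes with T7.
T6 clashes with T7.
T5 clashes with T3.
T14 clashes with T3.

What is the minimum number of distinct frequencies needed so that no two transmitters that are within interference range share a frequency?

T1 and T9 conflict, so at least 2 frequencies are needed.
A valid assignment using 2 frequencies: T10=2, T13=1, T1=1, T9=2, T11=1, T2=2, T6=2, T5=2, T7=1, T14=2, T3=1. No two conflicting transmitters share a frequency.

2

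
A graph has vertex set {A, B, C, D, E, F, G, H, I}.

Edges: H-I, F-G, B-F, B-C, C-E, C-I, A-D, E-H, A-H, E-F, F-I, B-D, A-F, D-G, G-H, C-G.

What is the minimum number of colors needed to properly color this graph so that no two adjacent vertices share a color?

C and E are adjacent, so at least 2 colors are needed.
One proper 2-coloring: A=2, B=2, C=1, D=1, E=2, F=1, G=2, H=1, I=2. Each edge has distinct colors on its endpoints.

2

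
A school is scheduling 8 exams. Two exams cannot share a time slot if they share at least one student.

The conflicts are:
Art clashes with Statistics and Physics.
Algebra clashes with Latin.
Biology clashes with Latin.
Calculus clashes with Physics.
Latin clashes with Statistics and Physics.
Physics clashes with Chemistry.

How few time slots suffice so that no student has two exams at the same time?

2

Latin and Statistics conflict, so at least 2 time slots are needed.
Using 2 time slots: Art=1, Algebra=2, Biology=2, Calculus=1, Latin=1, Statistics=2, Physics=2, Chemistry=1. Every pair that conflicts lands in different time slots.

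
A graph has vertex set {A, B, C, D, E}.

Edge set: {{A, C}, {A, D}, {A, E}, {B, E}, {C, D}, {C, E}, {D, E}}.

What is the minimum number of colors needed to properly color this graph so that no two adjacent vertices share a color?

A, C, D, E are mutually adjacent (a clique of size 4), so at least 4 colors are needed.
One proper 4-coloring: A=3, B=2, C=2, D=4, E=1. No two adjacent vertices share a color.

4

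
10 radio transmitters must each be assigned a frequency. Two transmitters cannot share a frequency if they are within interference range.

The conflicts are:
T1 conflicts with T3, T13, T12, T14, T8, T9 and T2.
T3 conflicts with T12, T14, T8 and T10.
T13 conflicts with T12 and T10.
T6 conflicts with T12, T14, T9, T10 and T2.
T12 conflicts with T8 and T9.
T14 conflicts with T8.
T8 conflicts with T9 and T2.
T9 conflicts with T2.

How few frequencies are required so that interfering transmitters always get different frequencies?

4

T1, T3, T14, T8 pairwise conflict, so at least 4 frequencies are needed.
4 frequencies suffice: frequency 1 → {T1, T6}; frequency 2 → {T12, T14, T10, T2}; frequency 3 → {T13, T8}; frequency 4 → {T3, T9}. Each listed conflict is separated.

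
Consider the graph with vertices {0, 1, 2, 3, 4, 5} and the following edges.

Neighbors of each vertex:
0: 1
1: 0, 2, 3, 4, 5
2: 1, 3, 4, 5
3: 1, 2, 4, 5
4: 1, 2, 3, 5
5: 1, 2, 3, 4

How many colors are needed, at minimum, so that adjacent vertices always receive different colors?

5

1, 2, 3, 4, 5 form a clique, so at least 5 colors are needed.
5 colors suffice: color a → {1}; color b → {0, 3}; color c → {2}; color d → {4}; color e → {5}. Every edge joins two different colors.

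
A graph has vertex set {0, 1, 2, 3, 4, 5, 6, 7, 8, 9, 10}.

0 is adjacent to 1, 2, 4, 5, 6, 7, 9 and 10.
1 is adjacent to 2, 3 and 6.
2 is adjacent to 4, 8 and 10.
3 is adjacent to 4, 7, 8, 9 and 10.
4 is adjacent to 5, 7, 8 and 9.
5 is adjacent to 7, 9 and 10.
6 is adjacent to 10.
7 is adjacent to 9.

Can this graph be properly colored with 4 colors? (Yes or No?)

0, 4, 5, 7, 9 are pairwise adjacent (a clique of size 5), so at least 5 colors are needed.
So 4 colors are not enough.

No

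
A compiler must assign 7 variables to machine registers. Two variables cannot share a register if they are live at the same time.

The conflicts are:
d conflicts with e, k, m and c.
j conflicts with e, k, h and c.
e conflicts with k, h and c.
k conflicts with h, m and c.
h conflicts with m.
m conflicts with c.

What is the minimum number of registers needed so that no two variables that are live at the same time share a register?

4

j, e, k, h all conflict with each other, so at least 4 registers are needed.
4 registers suffice: register 1 → {k}; register 2 → {e, m}; register 3 → {h, c}; register 4 → {d, j}. Each listed conflict is separated.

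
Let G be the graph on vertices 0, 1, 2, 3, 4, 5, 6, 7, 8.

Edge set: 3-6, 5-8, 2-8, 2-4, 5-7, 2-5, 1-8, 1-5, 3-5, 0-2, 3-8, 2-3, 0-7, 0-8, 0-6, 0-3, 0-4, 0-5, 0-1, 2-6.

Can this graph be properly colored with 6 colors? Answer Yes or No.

The chromatic number is 5. 0, 2, 3, 5, 8 form a clique, so at least 5 colors are needed.
5 colors suffice: color a → {0}; color b → {1, 2, 7}; color c → {4, 5, 6}; color d → {3}; color e → {8}.
Since 6 ≥ 5, a proper 6-coloring certainly exists.

Yes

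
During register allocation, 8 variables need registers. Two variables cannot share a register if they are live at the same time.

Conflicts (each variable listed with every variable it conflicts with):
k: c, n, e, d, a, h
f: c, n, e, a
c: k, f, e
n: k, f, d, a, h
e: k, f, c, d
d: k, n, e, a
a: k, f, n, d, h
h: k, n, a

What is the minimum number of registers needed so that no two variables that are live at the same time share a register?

4

k, n, d, a all conflict with each other, so at least 4 registers are needed.
A valid assignment using 4 registers: k=1, f=1, c=3, n=3, e=2, d=4, a=2, h=4. Every pair that conflicts lands in different registers.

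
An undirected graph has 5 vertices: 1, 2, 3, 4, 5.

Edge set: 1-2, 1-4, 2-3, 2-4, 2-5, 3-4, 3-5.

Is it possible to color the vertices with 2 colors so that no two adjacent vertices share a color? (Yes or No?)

No

2, 3, 5 form a triangle, so at least 3 colors are needed.
So 2 colors are not enough.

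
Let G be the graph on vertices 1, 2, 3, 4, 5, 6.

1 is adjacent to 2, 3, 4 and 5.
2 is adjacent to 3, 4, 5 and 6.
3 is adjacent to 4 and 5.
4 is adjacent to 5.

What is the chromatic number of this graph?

5

1, 2, 3, 4, 5 form a clique, so at least 5 colors are needed.
5 colors suffice: color a → {2}; color b → {5, 6}; color c → {3}; color d → {1}; color e → {4}. Each edge has distinct colors on its endpoints.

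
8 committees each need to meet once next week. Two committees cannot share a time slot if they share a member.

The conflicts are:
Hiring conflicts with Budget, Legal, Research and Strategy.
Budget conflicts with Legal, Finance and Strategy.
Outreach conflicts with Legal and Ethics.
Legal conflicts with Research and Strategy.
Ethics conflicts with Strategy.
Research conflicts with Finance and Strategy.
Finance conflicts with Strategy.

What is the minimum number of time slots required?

Hiring, Budget, Legal, Strategy all conflict with each other, so at least 4 time slots are needed.
4 time slots suffice: time slot 1 → {Outreach, Strategy}; time slot 2 → {Legal, Ethics, Finance}; time slot 3 → {Budget, Research}; time slot 4 → {Hiring}. Every pair that conflicts lands in different time slots.

4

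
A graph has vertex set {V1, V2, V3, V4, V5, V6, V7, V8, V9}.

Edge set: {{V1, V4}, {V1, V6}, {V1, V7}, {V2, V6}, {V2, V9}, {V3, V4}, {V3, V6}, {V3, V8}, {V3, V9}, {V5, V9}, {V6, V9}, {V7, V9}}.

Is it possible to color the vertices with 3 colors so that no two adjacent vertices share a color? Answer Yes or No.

Yes

The chromatic number is 3. V3, V6, V9 are pairwise adjacent, so at least 3 colors are needed.
One proper 3-coloring: V1=1, V2=2, V3=2, V4=3, V5=2, V6=3, V7=2, V8=1, V9=1.
That is already a proper 3-coloring.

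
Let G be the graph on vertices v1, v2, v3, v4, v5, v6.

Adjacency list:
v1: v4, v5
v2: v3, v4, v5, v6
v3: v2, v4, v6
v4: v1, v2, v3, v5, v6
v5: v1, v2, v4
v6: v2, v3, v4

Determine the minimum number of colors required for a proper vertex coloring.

v2, v3, v4, v6 are mutually adjacent (a clique of size 4), so at least 4 colors are needed.
4 colors suffice: v1=2, v2=2, v3=3, v4=1, v5=3, v6=4. No two adjacent vertices share a color.

4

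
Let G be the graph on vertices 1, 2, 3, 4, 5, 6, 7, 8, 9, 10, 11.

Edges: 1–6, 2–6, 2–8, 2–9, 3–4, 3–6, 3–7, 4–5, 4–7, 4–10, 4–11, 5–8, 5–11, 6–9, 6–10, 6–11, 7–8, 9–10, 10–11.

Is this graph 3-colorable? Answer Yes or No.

The chromatic number is 3. 4, 5, 11 are pairwise adjacent, so at least 3 colors are needed.
A valid assignment using 3 colors: 1=b, 2=c, 3=b, 4=a, 5=c, 6=a, 7=c, 8=a, 9=b, 10=c, 11=b.
That is already a proper 3-coloring.

Yes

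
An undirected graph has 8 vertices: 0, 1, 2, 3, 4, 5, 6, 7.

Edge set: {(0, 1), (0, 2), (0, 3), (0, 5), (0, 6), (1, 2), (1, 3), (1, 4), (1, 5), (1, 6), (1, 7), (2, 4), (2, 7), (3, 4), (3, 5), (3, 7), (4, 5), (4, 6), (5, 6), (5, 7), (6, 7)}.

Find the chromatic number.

0, 1, 3, 5 form a clique, so at least 4 colors are needed.
4 colors suffice: 0=green, 1=red, 2=blue, 3=yellow, 4=green, 5=blue, 6=yellow, 7=green. Every edge joins two different colors.

4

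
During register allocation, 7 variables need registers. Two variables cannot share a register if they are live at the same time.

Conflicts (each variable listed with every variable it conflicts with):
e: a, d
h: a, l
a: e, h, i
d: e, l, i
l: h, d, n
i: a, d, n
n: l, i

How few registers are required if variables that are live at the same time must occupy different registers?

The cycle i-n-l-h-a-i has odd length 5, so it cannot be 2-colored; at least 3 registers are needed.
3 registers suffice: e=1, h=3, a=2, d=2, l=1, i=1, n=2. Every pair that conflicts lands in different registers.

3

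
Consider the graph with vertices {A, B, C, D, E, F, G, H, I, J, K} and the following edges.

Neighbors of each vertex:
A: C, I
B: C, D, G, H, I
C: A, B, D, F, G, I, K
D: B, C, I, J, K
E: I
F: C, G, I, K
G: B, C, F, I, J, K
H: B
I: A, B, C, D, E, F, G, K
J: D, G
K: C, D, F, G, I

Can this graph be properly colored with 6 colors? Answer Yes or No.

Yes

The chromatic number is 5. C, F, G, I, K are mutually adjacent (a clique of size 5), so at least 5 colors are needed.
5 colors suffice: color 1 → {H, I, J}; color 2 → {C, E}; color 3 → {A, D, G}; color 4 → {B, K}; color 5 → {F}.
Since 6 ≥ 5, a proper 6-coloring certainly exists.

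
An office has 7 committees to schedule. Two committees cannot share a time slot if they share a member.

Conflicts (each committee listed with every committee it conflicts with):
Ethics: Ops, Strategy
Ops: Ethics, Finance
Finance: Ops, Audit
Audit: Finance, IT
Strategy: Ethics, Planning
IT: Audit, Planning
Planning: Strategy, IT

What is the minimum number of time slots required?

3

The cycle Ops-Ethics-Strategy-Planning-IT-Audit-Finance-Ops has odd length 7, so it cannot be 2-colored; at least 3 time slots are needed.
3 time slots suffice: time slot 1 → {Ethics, Finance, Planning}; time slot 2 → {Ops, Strategy, IT}; time slot 3 → {Audit}. Each listed conflict is separated.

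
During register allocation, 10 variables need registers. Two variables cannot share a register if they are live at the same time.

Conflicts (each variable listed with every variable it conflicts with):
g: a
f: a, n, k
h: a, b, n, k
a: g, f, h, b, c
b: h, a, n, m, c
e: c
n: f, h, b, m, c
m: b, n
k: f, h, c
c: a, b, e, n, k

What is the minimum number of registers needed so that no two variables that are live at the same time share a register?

3

h, b, n all conflict with each other, so at least 3 registers are needed.
3 registers suffice: register 1 → {a, e, n, k}; register 2 → {g, f, b}; register 3 → {h, m, c}. Each listed conflict is separated.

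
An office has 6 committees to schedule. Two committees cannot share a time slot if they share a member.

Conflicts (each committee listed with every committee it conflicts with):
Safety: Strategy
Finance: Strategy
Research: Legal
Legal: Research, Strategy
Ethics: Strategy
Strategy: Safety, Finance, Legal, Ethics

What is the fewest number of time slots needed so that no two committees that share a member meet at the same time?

2

Safety and Strategy conflict, so at least 2 time slots are needed.
2 time slots suffice: time slot 1 → {Research, Strategy}; time slot 2 → {Safety, Finance, Legal, Ethics}. Each listed conflict is separated.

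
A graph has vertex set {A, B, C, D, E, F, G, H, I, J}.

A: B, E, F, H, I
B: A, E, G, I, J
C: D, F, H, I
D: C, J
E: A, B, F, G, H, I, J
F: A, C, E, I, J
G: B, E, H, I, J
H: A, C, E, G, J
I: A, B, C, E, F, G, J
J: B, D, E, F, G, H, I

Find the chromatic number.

B, E, G, I, J are pairwise adjacent (a clique of size 5), so at least 5 colors are needed.
5 colors suffice: color red → {A, C, J}; color blue → {D, H, I}; color green → {E}; color yellow → {F, G}; color purple → {B}. Each edge has distinct colors on its endpoints.

5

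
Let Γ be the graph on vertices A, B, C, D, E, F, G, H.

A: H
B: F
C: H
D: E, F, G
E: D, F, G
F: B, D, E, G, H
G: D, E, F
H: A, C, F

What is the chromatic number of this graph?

4

D, E, F, G are mutually adjacent (a clique of size 4), so at least 4 colors are needed.
4 colors suffice: color 1 → {A, C, F}; color 2 → {B, G, H}; color 3 → {D}; color 4 → {E}. Each edge has distinct colors on its endpoints.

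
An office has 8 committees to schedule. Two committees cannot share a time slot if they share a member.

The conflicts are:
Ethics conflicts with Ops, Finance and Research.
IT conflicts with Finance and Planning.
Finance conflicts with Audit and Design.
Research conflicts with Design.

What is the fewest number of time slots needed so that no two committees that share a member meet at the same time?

2

Ethics and Finance conflict, so at least 2 time slots are needed.
A valid assignment using 2 time slots: Ethics=2, Ops=1, IT=2, Finance=1, Research=1, Audit=2, Design=2, Planning=1. No two conflicting committees share a time slot.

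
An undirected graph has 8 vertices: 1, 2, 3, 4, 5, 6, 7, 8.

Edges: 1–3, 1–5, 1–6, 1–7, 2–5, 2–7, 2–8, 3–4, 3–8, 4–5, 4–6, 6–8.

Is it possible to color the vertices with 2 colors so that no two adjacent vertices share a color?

The cycle 8-3-1-5-2-8 has odd length 5, so it cannot be 2-colored; at least 3 colors are needed.
So 2 colors are not enough.

No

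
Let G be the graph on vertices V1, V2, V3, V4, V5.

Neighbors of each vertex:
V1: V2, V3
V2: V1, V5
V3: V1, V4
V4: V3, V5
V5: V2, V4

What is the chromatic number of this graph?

The cycle V2-V1-V3-V4-V5-V2 has odd length 5, so it cannot be 2-colored; at least 3 colors are needed.
One proper 3-coloring: V1=2, V2=1, V3=1, V4=2, V5=3. Each edge has distinct colors on its endpoints.

3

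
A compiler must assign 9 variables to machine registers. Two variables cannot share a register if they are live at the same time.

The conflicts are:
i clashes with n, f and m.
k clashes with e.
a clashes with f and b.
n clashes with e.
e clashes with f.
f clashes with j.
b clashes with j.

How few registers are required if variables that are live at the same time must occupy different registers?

2

i and m conflict, so at least 2 registers are needed.
A valid assignment using 2 registers: i=2, k=1, a=2, n=1, e=2, f=1, b=1, j=2, m=1. No two conflicting variables share a register.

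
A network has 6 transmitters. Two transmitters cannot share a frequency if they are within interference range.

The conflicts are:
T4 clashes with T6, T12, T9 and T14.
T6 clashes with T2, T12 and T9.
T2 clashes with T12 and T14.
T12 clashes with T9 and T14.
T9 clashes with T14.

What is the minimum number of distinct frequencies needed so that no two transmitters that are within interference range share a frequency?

4

T4, T12, T9, T14 all conflict with each other, so at least 4 frequencies are needed.
4 frequencies suffice: T4=2, T6=4, T2=2, T12=1, T9=3, T14=4. No two conflicting transmitters share a frequency.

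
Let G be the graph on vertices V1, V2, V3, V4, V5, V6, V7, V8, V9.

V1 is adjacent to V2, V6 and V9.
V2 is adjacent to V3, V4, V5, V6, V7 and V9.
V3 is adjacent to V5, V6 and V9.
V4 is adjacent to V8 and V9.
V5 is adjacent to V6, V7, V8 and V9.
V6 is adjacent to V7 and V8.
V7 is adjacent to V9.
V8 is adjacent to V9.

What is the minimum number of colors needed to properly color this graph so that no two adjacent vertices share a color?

4

V2, V3, V5, V9 form a clique, so at least 4 colors are needed.
4 colors suffice: color 1 → {V2, V8}; color 2 → {V6, V9}; color 3 → {V1, V4, V5}; color 4 → {V3, V7}. Every edge joins two different colors.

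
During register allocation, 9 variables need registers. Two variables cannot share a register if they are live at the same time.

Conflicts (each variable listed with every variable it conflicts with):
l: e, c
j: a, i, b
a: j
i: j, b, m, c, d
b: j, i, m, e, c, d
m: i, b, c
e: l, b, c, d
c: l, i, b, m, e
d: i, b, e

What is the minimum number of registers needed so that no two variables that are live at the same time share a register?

4

i, b, m, c all conflict with each other, so at least 4 registers are needed.
A valid assignment using 4 registers: l=1, j=2, a=1, i=3, b=1, m=4, e=3, c=2, d=2. Every pair that conflicts lands in different registers.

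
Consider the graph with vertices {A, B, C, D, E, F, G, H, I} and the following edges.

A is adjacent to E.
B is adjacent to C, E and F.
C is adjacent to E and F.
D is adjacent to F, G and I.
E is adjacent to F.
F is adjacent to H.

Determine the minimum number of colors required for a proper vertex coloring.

4

B, C, E, F are mutually adjacent (a clique of size 4), so at least 4 colors are needed.
4 colors suffice: color red → {A, F, G, I}; color blue → {D, E, H}; color green → {C}; color yellow → {B}. Every edge joins two different colors.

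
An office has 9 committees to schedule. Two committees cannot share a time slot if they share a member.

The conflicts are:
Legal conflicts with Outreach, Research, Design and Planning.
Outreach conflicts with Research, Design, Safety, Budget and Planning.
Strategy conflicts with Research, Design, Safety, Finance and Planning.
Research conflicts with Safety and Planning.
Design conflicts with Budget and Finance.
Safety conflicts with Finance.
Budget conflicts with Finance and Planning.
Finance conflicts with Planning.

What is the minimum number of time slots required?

Legal, Outreach, Research, Planning are mutually in conflict, so at least 4 time slots are needed.
4 time slots suffice: Legal=4, Outreach=1, Strategy=1, Research=3, Design=2, Safety=2, Budget=4, Finance=3, Planning=2. Every pair that conflicts lands in different time slots.

4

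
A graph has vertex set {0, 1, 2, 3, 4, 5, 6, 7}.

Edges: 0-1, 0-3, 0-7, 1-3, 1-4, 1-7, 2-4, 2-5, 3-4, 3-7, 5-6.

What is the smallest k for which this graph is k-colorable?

4

0, 1, 3, 7 are mutually adjacent (a clique of size 4), so at least 4 colors are needed.
4 colors suffice: 0=c, 1=b, 2=a, 3=a, 4=c, 5=b, 6=a, 7=d. Every edge joins two different colors.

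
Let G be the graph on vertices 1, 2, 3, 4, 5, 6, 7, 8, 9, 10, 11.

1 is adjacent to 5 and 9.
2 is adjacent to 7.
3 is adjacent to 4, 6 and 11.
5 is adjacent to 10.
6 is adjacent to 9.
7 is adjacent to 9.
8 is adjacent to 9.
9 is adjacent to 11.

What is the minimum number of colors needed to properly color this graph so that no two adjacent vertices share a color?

2

8 and 9 are adjacent, so at least 2 colors are needed.
One proper 2-coloring: 1=b, 2=a, 3=a, 4=b, 5=a, 6=b, 7=b, 8=b, 9=a, 10=b, 11=b. Each edge has distinct colors on its endpoints.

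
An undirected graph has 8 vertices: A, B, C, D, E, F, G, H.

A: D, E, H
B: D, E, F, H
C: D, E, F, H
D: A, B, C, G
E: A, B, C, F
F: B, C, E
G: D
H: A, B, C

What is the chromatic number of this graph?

B, E, F are mutually adjacent, so at least 3 colors are needed.
3 colors suffice: color red → {D, E, H}; color blue → {A, B, C, G}; color green → {F}. Each edge has distinct colors on its endpoints.

3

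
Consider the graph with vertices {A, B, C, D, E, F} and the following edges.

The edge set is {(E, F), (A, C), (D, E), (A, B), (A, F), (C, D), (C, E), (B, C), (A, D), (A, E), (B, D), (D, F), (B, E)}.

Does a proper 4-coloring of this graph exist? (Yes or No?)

No

A, B, C, D, E are mutually adjacent (a clique of size 5), so at least 5 colors are needed.
So 4 colors are not enough.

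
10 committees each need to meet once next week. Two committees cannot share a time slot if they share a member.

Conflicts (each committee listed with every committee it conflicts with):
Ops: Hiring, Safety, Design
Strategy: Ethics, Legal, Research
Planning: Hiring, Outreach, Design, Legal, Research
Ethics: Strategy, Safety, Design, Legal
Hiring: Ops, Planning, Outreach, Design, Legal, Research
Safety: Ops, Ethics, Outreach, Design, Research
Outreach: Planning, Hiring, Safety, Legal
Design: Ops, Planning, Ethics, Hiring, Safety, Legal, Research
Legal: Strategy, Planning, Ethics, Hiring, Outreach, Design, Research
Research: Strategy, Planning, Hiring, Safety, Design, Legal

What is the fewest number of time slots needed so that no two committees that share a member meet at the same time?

Planning, Hiring, Design, Legal, Research all conflict with each other, so at least 5 time slots are needed.
5 time slots suffice: time slot 1 → {Safety, Legal}; time slot 2 → {Strategy, Outreach, Design}; time slot 3 → {Ethics, Hiring}; time slot 4 → {Ops, Research}; time slot 5 → {Planning}. Each listed conflict is separated.

5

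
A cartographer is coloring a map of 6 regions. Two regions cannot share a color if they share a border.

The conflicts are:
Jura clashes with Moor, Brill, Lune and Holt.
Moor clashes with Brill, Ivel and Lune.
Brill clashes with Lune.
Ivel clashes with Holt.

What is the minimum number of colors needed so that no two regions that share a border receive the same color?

4

Jura, Moor, Brill, Lune pairwise conflict, so at least 4 colors are needed.
4 colors suffice: color 1 → {Jura, Ivel}; color 2 → {Moor, Holt}; color 3 → {Brill}; color 4 → {Lune}. Every pair that conflicts lands in different colors.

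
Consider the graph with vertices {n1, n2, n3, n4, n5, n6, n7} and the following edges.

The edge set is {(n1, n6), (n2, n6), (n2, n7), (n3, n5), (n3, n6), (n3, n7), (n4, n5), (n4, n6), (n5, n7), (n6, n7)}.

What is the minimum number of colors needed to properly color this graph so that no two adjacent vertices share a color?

n3, n5, n7 form a triangle, so at least 3 colors are needed.
One proper 3-coloring: n1=blue, n2=green, n3=green, n4=blue, n5=red, n6=red, n7=blue. Every edge joins two different colors.

3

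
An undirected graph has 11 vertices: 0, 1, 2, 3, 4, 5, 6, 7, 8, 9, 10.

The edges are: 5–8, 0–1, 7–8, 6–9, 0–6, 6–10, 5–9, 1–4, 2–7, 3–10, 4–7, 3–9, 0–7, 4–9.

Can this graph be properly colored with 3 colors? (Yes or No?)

Yes

The chromatic number is 3. The cycle 5-9-4-7-8-5 has odd length 5, so it cannot be 2-colored; at least 3 colors are needed.
One proper 3-coloring: 0=b, 1=a, 2=b, 3=b, 4=b, 5=c, 6=c, 7=a, 8=b, 9=a, 10=a.
That is already a proper 3-coloring.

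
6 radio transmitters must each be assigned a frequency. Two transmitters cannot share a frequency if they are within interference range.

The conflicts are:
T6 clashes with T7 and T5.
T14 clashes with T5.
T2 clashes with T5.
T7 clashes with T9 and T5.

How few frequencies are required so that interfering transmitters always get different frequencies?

3

T6, T7, T5 are mutually in conflict, so at least 3 frequencies are needed.
Using 3 frequencies: T6=3, T14=2, T2=2, T7=2, T9=1, T5=1. Every pair that conflicts lands in different frequencies.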